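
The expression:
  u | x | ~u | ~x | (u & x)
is always true.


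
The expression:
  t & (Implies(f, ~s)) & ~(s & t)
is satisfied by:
  {t: True, s: False}


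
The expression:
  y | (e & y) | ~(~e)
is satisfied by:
  {y: True, e: True}
  {y: True, e: False}
  {e: True, y: False}


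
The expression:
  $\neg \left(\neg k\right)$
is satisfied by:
  {k: True}


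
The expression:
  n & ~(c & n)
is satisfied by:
  {n: True, c: False}


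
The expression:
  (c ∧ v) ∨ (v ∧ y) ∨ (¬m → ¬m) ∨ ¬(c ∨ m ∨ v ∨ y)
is always true.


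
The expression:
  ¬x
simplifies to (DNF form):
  ¬x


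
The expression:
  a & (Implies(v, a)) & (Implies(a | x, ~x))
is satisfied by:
  {a: True, x: False}


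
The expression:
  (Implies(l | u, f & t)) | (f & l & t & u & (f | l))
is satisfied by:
  {f: True, t: True, l: False, u: False}
  {f: True, l: False, t: False, u: False}
  {t: True, f: False, l: False, u: False}
  {f: False, l: False, t: False, u: False}
  {u: True, f: True, t: True, l: False}
  {f: True, l: True, t: True, u: False}
  {u: True, f: True, l: True, t: True}


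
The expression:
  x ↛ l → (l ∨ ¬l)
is always true.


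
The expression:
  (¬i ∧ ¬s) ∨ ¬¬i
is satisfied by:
  {i: True, s: False}
  {s: False, i: False}
  {s: True, i: True}


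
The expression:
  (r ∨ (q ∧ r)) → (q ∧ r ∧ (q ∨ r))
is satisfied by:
  {q: True, r: False}
  {r: False, q: False}
  {r: True, q: True}


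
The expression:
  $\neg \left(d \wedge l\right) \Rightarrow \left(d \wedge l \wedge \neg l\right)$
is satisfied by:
  {d: True, l: True}


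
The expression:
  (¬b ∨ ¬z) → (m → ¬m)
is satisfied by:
  {b: True, z: True, m: False}
  {b: True, z: False, m: False}
  {z: True, b: False, m: False}
  {b: False, z: False, m: False}
  {b: True, m: True, z: True}


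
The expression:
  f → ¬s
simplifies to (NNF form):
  ¬f ∨ ¬s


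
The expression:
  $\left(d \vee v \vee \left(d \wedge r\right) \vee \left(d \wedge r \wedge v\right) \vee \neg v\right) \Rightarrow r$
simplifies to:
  $r$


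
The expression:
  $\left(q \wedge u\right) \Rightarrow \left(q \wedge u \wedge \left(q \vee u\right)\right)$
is always true.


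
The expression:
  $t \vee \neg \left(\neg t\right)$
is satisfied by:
  {t: True}


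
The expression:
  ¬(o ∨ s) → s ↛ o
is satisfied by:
  {o: True, s: True}
  {o: True, s: False}
  {s: True, o: False}


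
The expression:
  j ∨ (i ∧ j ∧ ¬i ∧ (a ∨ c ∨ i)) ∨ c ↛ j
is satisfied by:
  {c: True, j: True}
  {c: True, j: False}
  {j: True, c: False}


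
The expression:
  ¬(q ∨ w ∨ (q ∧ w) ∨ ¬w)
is never true.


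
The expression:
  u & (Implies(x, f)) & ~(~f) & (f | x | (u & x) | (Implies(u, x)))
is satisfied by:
  {u: True, f: True}


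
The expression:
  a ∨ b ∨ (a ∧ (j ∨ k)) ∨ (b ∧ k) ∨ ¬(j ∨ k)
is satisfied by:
  {a: True, b: True, k: False, j: False}
  {j: True, a: True, b: True, k: False}
  {a: True, b: True, k: True, j: False}
  {j: True, a: True, b: True, k: True}
  {a: True, k: False, b: False, j: False}
  {a: True, j: True, k: False, b: False}
  {a: True, k: True, b: False, j: False}
  {a: True, j: True, k: True, b: False}
  {b: True, j: False, k: False, a: False}
  {j: True, b: True, k: False, a: False}
  {b: True, k: True, j: False, a: False}
  {j: True, b: True, k: True, a: False}
  {j: False, k: False, b: False, a: False}


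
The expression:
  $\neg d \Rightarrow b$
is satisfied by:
  {b: True, d: True}
  {b: True, d: False}
  {d: True, b: False}


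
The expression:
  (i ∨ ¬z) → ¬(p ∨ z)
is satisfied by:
  {i: False, p: False, z: False}
  {z: True, i: False, p: False}
  {z: True, p: True, i: False}
  {i: True, z: False, p: False}


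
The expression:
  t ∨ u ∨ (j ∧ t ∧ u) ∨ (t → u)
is always true.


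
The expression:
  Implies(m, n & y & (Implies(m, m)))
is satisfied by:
  {n: True, y: True, m: False}
  {n: True, y: False, m: False}
  {y: True, n: False, m: False}
  {n: False, y: False, m: False}
  {n: True, m: True, y: True}


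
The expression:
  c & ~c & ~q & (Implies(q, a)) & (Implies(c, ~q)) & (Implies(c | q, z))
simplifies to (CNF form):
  False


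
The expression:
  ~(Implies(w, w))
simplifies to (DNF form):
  False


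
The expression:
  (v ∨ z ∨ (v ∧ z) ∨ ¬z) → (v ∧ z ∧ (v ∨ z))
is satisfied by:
  {z: True, v: True}


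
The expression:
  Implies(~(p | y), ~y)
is always true.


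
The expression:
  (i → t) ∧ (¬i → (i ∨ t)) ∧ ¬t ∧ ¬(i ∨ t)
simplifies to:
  False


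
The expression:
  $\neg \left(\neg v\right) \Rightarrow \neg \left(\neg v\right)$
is always true.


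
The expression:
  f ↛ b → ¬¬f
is always true.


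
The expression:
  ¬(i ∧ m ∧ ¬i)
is always true.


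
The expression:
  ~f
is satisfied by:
  {f: False}


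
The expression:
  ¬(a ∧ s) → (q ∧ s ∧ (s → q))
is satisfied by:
  {s: True, a: True, q: True}
  {s: True, a: True, q: False}
  {s: True, q: True, a: False}


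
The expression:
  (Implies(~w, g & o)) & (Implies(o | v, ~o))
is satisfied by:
  {w: True, o: False}


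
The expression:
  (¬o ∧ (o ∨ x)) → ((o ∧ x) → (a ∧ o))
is always true.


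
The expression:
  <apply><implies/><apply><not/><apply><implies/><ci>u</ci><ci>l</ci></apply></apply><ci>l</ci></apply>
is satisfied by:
  {l: True, u: False}
  {u: False, l: False}
  {u: True, l: True}


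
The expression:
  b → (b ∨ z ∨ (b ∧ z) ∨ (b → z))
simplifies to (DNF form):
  True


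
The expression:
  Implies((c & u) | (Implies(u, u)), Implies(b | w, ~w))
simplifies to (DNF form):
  ~w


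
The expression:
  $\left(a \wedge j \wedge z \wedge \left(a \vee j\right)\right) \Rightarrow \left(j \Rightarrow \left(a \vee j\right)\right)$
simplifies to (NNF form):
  $\text{True}$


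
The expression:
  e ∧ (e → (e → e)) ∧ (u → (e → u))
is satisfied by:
  {e: True}


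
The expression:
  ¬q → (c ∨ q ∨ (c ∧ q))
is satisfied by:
  {q: True, c: True}
  {q: True, c: False}
  {c: True, q: False}


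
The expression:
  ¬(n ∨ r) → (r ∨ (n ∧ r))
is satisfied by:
  {r: True, n: True}
  {r: True, n: False}
  {n: True, r: False}


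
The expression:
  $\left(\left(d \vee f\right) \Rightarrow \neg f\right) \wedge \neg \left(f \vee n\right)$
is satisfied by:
  {n: False, f: False}


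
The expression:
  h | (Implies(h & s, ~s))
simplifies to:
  True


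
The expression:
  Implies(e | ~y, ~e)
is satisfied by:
  {e: False}


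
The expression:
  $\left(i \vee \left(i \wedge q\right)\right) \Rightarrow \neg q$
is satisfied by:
  {q: False, i: False}
  {i: True, q: False}
  {q: True, i: False}


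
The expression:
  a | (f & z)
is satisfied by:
  {a: True, z: True, f: True}
  {a: True, z: True, f: False}
  {a: True, f: True, z: False}
  {a: True, f: False, z: False}
  {z: True, f: True, a: False}


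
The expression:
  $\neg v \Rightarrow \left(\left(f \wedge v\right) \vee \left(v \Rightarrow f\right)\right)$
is always true.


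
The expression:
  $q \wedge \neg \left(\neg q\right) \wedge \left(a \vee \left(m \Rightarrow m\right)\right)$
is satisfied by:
  {q: True}


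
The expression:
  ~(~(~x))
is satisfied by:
  {x: False}


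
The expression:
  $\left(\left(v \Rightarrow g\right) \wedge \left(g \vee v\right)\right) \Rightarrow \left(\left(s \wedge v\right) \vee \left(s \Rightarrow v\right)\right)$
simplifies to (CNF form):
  $v \vee \neg g \vee \neg s$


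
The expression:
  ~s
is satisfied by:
  {s: False}


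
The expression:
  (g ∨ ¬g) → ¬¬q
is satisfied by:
  {q: True}


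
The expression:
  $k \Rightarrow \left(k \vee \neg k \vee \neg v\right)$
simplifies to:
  $\text{True}$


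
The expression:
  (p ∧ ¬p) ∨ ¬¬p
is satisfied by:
  {p: True}


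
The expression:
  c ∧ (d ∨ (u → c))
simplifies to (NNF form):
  c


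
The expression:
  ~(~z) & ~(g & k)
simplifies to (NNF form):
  z & (~g | ~k)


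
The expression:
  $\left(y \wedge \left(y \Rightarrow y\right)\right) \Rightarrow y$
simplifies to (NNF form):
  $\text{True}$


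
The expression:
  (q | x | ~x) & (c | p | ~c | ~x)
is always true.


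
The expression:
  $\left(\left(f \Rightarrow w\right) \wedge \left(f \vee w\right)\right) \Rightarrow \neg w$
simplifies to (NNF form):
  $\neg w$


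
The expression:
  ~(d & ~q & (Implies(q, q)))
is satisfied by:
  {q: True, d: False}
  {d: False, q: False}
  {d: True, q: True}


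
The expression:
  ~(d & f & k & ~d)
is always true.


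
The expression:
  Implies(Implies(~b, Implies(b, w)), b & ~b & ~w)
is never true.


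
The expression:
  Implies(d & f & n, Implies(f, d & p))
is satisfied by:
  {p: True, d: False, n: False, f: False}
  {p: False, d: False, n: False, f: False}
  {f: True, p: True, d: False, n: False}
  {f: True, p: False, d: False, n: False}
  {n: True, p: True, d: False, f: False}
  {n: True, p: False, d: False, f: False}
  {f: True, n: True, p: True, d: False}
  {f: True, n: True, p: False, d: False}
  {d: True, p: True, f: False, n: False}
  {d: True, p: False, f: False, n: False}
  {f: True, d: True, p: True, n: False}
  {f: True, d: True, p: False, n: False}
  {n: True, d: True, p: True, f: False}
  {n: True, d: True, p: False, f: False}
  {n: True, d: True, f: True, p: True}


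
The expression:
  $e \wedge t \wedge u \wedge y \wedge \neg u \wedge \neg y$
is never true.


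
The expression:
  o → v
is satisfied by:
  {v: True, o: False}
  {o: False, v: False}
  {o: True, v: True}


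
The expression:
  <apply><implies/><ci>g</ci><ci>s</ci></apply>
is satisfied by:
  {s: True, g: False}
  {g: False, s: False}
  {g: True, s: True}


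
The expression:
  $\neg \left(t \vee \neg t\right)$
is never true.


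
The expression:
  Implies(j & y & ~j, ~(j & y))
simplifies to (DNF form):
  True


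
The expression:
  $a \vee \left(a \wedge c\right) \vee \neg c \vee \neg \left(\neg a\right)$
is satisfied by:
  {a: True, c: False}
  {c: False, a: False}
  {c: True, a: True}


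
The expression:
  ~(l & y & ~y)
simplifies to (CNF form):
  True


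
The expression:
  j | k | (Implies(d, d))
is always true.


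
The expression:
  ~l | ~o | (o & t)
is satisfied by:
  {t: True, l: False, o: False}
  {l: False, o: False, t: False}
  {t: True, o: True, l: False}
  {o: True, l: False, t: False}
  {t: True, l: True, o: False}
  {l: True, t: False, o: False}
  {t: True, o: True, l: True}


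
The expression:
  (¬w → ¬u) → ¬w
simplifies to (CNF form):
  ¬w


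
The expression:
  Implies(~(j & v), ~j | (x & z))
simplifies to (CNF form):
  (v | x | ~j) & (v | z | ~j)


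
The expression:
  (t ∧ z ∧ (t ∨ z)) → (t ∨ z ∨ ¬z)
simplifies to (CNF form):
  True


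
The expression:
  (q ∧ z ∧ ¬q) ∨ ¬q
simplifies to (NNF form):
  ¬q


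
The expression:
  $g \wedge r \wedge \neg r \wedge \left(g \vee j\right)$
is never true.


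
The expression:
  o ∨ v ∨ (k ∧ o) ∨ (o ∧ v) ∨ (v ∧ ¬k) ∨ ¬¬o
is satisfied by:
  {o: True, v: True}
  {o: True, v: False}
  {v: True, o: False}


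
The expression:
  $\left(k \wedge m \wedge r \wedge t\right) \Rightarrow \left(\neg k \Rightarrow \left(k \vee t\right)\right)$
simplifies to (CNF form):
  $\text{True}$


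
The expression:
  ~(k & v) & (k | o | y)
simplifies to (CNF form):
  (k | ~k) & (k | o | y) & (~k | ~v) & (k | o | ~k) & (k | y | ~k) & (o | y | ~v) & (o | ~k | ~v) & (y | ~k | ~v)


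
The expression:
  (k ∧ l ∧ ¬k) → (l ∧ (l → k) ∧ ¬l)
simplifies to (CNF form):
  True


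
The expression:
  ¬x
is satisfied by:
  {x: False}


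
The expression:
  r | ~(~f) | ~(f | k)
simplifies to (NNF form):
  f | r | ~k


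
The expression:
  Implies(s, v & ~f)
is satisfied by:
  {v: True, s: False, f: False}
  {v: False, s: False, f: False}
  {f: True, v: True, s: False}
  {f: True, v: False, s: False}
  {s: True, v: True, f: False}


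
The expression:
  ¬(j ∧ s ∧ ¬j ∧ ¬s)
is always true.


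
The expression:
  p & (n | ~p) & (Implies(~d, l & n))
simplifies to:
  n & p & (d | l)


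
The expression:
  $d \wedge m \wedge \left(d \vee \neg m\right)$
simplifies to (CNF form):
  $d \wedge m$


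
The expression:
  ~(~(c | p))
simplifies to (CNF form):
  c | p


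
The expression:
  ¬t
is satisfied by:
  {t: False}


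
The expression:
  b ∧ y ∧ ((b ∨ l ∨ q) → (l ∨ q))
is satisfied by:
  {q: True, l: True, b: True, y: True}
  {q: True, b: True, y: True, l: False}
  {l: True, b: True, y: True, q: False}


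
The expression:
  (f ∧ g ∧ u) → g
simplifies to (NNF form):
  True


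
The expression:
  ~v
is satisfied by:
  {v: False}


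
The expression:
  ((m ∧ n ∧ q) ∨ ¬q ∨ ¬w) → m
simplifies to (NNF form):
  m ∨ (q ∧ w)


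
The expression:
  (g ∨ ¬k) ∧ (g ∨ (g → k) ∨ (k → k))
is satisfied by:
  {g: True, k: False}
  {k: False, g: False}
  {k: True, g: True}


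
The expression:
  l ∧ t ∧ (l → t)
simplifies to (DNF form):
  l ∧ t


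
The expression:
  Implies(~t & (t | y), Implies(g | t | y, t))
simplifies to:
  t | ~y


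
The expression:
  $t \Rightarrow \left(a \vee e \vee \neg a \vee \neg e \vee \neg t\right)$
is always true.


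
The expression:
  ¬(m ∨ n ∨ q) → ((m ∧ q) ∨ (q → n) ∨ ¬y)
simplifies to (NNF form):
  True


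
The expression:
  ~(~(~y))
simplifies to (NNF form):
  ~y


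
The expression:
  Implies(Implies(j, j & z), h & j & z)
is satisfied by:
  {j: True, h: True, z: False}
  {j: True, h: False, z: False}
  {j: True, z: True, h: True}


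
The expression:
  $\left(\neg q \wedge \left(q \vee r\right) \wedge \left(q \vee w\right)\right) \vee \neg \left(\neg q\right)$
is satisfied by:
  {q: True, w: True, r: True}
  {q: True, w: True, r: False}
  {q: True, r: True, w: False}
  {q: True, r: False, w: False}
  {w: True, r: True, q: False}


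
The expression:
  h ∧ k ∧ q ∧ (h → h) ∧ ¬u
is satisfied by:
  {h: True, q: True, k: True, u: False}


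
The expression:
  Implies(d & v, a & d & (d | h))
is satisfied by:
  {a: True, v: False, d: False}
  {v: False, d: False, a: False}
  {a: True, d: True, v: False}
  {d: True, v: False, a: False}
  {a: True, v: True, d: False}
  {v: True, a: False, d: False}
  {a: True, d: True, v: True}


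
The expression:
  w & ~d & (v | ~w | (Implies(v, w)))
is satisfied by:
  {w: True, d: False}


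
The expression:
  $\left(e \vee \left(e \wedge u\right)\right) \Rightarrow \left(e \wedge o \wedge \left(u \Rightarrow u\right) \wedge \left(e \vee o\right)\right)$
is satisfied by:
  {o: True, e: False}
  {e: False, o: False}
  {e: True, o: True}


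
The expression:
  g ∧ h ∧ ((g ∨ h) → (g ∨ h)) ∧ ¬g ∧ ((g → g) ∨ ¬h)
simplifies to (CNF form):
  False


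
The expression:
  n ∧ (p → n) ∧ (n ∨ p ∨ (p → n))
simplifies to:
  n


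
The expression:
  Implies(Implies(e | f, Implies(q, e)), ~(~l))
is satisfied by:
  {l: True, f: True, q: True, e: False}
  {l: True, f: True, e: False, q: False}
  {l: True, q: True, e: False, f: False}
  {l: True, e: False, q: False, f: False}
  {l: True, f: True, e: True, q: True}
  {l: True, f: True, e: True, q: False}
  {l: True, e: True, q: True, f: False}
  {l: True, e: True, q: False, f: False}
  {f: True, q: True, e: False, l: False}


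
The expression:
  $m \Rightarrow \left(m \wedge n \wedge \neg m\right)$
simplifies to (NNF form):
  $\neg m$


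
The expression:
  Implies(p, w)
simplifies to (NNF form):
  w | ~p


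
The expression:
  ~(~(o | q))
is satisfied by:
  {q: True, o: True}
  {q: True, o: False}
  {o: True, q: False}


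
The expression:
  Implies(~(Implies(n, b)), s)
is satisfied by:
  {b: True, s: True, n: False}
  {b: True, s: False, n: False}
  {s: True, b: False, n: False}
  {b: False, s: False, n: False}
  {b: True, n: True, s: True}
  {b: True, n: True, s: False}
  {n: True, s: True, b: False}


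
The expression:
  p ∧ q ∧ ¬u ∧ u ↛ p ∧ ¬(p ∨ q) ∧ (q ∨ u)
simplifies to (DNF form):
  False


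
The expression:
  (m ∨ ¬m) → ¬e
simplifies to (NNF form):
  ¬e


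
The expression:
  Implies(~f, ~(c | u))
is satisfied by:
  {f: True, c: False, u: False}
  {f: True, u: True, c: False}
  {f: True, c: True, u: False}
  {f: True, u: True, c: True}
  {u: False, c: False, f: False}


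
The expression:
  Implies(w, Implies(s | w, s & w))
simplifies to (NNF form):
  s | ~w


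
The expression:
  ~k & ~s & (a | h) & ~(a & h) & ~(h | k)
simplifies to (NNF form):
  a & ~h & ~k & ~s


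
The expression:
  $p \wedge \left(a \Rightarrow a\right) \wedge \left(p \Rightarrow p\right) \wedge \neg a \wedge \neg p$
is never true.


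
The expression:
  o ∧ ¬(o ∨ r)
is never true.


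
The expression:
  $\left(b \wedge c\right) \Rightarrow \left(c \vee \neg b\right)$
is always true.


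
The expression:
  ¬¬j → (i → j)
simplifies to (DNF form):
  True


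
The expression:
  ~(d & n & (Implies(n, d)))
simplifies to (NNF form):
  ~d | ~n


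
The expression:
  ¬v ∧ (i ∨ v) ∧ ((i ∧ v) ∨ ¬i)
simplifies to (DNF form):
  False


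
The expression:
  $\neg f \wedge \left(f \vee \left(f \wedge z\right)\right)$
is never true.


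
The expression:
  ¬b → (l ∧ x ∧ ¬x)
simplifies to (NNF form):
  b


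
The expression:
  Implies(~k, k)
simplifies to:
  k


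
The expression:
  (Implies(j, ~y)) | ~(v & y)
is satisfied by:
  {v: False, y: False, j: False}
  {j: True, v: False, y: False}
  {y: True, v: False, j: False}
  {j: True, y: True, v: False}
  {v: True, j: False, y: False}
  {j: True, v: True, y: False}
  {y: True, v: True, j: False}


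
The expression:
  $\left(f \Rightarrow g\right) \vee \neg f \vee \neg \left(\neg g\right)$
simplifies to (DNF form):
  $g \vee \neg f$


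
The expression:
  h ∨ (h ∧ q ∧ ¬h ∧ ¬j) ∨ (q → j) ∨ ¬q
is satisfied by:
  {h: True, j: True, q: False}
  {h: True, j: False, q: False}
  {j: True, h: False, q: False}
  {h: False, j: False, q: False}
  {q: True, h: True, j: True}
  {q: True, h: True, j: False}
  {q: True, j: True, h: False}


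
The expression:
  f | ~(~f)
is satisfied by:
  {f: True}


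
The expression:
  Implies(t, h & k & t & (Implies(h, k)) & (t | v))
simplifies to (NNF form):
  ~t | (h & k)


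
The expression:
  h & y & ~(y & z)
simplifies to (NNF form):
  h & y & ~z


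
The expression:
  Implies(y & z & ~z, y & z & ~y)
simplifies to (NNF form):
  True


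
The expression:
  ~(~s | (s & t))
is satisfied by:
  {s: True, t: False}


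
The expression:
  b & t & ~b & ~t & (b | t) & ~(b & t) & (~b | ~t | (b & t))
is never true.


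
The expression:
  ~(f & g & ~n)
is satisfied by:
  {n: True, g: False, f: False}
  {g: False, f: False, n: False}
  {f: True, n: True, g: False}
  {f: True, g: False, n: False}
  {n: True, g: True, f: False}
  {g: True, n: False, f: False}
  {f: True, g: True, n: True}


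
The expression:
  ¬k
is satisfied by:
  {k: False}


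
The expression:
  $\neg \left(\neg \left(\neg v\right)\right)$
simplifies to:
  $\neg v$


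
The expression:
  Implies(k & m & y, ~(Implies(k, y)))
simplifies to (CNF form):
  ~k | ~m | ~y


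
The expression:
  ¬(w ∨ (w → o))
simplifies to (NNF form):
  False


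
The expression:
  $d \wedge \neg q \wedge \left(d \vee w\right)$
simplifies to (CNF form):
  $d \wedge \neg q$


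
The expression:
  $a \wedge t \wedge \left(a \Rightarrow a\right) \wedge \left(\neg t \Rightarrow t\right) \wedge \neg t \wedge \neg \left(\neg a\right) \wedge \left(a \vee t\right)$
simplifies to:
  $\text{False}$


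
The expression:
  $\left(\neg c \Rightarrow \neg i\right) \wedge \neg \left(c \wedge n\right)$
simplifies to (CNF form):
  $\left(c \vee \neg c\right) \wedge \left(c \vee \neg i\right) \wedge \left(\neg c \vee \neg n\right) \wedge \left(\neg i \vee \neg n\right)$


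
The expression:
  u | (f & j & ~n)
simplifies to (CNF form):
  (f | u) & (j | u) & (u | ~n)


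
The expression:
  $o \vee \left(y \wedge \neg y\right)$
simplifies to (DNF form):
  $o$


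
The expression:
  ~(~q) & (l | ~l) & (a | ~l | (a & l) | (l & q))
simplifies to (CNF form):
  q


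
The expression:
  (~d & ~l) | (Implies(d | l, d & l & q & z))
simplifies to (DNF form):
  (l & ~l) | (~d & ~l) | (d & l & ~l) | (l & q & ~l) | (l & z & ~l) | (d & l & q & z) | (d & ~d & ~l) | (q & ~d & ~l) | (z & ~d & ~l) | (d & l & q & ~l) | (d & l & z & ~l) | (d & q & z & ~d) | (l & q & z & ~l) | (d & q & ~d & ~l) | (d & z & ~d & ~l) | (q & z & ~d & ~l)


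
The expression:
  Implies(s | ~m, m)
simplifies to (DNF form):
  m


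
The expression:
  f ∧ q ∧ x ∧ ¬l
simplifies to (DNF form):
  f ∧ q ∧ x ∧ ¬l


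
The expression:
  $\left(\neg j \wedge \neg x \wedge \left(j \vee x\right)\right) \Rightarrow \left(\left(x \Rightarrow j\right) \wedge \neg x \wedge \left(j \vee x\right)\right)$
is always true.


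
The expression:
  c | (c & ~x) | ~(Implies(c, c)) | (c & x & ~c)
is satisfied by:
  {c: True}


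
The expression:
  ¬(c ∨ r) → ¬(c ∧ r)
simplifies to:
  True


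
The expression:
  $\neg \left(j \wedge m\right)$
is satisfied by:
  {m: False, j: False}
  {j: True, m: False}
  {m: True, j: False}


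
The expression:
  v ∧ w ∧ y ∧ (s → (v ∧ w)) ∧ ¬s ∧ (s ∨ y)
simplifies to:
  v ∧ w ∧ y ∧ ¬s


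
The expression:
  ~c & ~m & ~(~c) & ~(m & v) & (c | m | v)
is never true.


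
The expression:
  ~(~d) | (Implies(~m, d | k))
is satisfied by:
  {d: True, k: True, m: True}
  {d: True, k: True, m: False}
  {d: True, m: True, k: False}
  {d: True, m: False, k: False}
  {k: True, m: True, d: False}
  {k: True, m: False, d: False}
  {m: True, k: False, d: False}


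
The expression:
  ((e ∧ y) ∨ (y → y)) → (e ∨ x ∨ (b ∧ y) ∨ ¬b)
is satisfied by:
  {y: True, e: True, x: True, b: False}
  {y: True, e: True, x: False, b: False}
  {y: True, x: True, e: False, b: False}
  {y: True, x: False, e: False, b: False}
  {e: True, x: True, y: False, b: False}
  {e: True, y: False, x: False, b: False}
  {e: False, x: True, y: False, b: False}
  {e: False, y: False, x: False, b: False}
  {y: True, b: True, e: True, x: True}
  {y: True, b: True, e: True, x: False}
  {y: True, b: True, x: True, e: False}
  {y: True, b: True, x: False, e: False}
  {b: True, e: True, x: True, y: False}
  {b: True, e: True, x: False, y: False}
  {b: True, x: True, e: False, y: False}


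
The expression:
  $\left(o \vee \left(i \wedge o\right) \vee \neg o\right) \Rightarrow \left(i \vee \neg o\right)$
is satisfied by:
  {i: True, o: False}
  {o: False, i: False}
  {o: True, i: True}


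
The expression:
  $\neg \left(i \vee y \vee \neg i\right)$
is never true.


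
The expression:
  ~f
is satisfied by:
  {f: False}


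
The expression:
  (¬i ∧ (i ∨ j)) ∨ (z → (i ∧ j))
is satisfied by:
  {j: True, z: False}
  {z: False, j: False}
  {z: True, j: True}


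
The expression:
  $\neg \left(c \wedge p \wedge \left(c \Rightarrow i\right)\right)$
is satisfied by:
  {p: False, c: False, i: False}
  {i: True, p: False, c: False}
  {c: True, p: False, i: False}
  {i: True, c: True, p: False}
  {p: True, i: False, c: False}
  {i: True, p: True, c: False}
  {c: True, p: True, i: False}


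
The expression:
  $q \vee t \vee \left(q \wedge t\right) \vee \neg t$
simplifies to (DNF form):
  $\text{True}$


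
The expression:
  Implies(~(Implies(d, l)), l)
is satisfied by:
  {l: True, d: False}
  {d: False, l: False}
  {d: True, l: True}


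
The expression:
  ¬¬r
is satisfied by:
  {r: True}


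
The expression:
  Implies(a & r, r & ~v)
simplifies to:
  ~a | ~r | ~v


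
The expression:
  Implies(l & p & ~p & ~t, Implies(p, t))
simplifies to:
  True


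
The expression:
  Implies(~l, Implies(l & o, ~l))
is always true.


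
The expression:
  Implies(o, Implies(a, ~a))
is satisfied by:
  {o: False, a: False}
  {a: True, o: False}
  {o: True, a: False}


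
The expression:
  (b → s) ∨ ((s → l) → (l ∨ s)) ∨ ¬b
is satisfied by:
  {l: True, s: True, b: False}
  {l: True, s: False, b: False}
  {s: True, l: False, b: False}
  {l: False, s: False, b: False}
  {b: True, l: True, s: True}
  {b: True, l: True, s: False}
  {b: True, s: True, l: False}


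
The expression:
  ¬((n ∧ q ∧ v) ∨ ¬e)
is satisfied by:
  {e: True, v: False, q: False, n: False}
  {e: True, n: True, v: False, q: False}
  {e: True, q: True, v: False, n: False}
  {e: True, n: True, q: True, v: False}
  {e: True, v: True, q: False, n: False}
  {e: True, n: True, v: True, q: False}
  {e: True, q: True, v: True, n: False}


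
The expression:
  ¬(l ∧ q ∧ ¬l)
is always true.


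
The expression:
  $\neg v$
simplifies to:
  $\neg v$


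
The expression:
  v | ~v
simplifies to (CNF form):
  True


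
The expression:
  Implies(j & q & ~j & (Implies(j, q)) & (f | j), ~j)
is always true.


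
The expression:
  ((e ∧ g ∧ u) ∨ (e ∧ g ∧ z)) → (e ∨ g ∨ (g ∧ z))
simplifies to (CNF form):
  True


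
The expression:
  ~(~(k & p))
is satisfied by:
  {p: True, k: True}


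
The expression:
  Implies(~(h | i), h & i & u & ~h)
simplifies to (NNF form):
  h | i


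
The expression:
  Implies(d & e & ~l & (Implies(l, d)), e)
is always true.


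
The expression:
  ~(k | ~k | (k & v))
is never true.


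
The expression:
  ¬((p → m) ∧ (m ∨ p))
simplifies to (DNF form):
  ¬m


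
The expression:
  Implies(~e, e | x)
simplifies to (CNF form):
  e | x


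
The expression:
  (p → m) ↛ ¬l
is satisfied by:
  {m: True, l: True, p: False}
  {l: True, p: False, m: False}
  {m: True, p: True, l: True}


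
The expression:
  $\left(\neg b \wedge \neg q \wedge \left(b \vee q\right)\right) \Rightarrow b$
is always true.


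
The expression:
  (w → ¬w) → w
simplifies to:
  w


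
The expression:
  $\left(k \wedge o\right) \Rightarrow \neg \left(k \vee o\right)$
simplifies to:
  $\neg k \vee \neg o$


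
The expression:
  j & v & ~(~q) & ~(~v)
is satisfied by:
  {j: True, q: True, v: True}


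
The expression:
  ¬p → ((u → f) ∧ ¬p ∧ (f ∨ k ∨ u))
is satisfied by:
  {k: True, p: True, f: True, u: False}
  {p: True, f: True, u: False, k: False}
  {k: True, p: True, f: True, u: True}
  {p: True, f: True, u: True, k: False}
  {p: True, k: True, u: False, f: False}
  {p: True, u: False, f: False, k: False}
  {p: True, k: True, u: True, f: False}
  {p: True, u: True, f: False, k: False}
  {k: True, f: True, u: False, p: False}
  {f: True, k: False, u: False, p: False}
  {k: True, f: True, u: True, p: False}
  {f: True, u: True, k: False, p: False}
  {k: True, u: False, f: False, p: False}


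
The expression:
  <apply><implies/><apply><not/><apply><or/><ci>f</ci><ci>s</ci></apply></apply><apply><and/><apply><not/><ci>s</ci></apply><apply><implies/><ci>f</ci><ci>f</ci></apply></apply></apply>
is always true.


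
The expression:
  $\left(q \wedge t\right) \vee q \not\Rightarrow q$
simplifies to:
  $q \wedge t$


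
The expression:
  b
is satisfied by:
  {b: True}


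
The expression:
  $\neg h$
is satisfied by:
  {h: False}


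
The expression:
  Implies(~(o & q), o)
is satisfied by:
  {o: True}


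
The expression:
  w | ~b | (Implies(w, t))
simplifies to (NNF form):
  True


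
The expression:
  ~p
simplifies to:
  ~p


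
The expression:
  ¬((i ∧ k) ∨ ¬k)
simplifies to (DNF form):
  k ∧ ¬i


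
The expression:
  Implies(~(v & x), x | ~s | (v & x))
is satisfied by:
  {x: True, s: False}
  {s: False, x: False}
  {s: True, x: True}


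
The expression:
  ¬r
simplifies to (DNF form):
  ¬r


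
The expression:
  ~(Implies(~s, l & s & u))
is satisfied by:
  {s: False}


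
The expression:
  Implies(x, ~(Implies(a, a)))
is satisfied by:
  {x: False}


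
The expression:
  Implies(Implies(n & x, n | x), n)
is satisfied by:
  {n: True}


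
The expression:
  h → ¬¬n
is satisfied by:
  {n: True, h: False}
  {h: False, n: False}
  {h: True, n: True}


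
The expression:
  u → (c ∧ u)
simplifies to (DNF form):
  c ∨ ¬u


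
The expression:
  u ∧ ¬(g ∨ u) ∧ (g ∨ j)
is never true.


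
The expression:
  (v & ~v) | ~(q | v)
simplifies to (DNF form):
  ~q & ~v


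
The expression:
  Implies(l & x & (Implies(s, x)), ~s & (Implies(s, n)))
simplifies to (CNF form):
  ~l | ~s | ~x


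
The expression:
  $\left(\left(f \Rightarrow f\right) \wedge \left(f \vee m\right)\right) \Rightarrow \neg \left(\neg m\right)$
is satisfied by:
  {m: True, f: False}
  {f: False, m: False}
  {f: True, m: True}


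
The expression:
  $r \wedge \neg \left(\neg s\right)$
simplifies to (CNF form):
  $r \wedge s$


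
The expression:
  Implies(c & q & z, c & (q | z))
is always true.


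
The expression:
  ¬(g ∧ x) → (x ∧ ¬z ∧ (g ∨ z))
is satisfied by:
  {x: True, g: True}


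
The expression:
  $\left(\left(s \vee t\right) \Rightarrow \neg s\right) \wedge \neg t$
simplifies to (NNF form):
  $\neg s \wedge \neg t$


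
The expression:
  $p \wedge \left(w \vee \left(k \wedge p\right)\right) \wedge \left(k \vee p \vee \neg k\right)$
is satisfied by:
  {p: True, k: True, w: True}
  {p: True, k: True, w: False}
  {p: True, w: True, k: False}


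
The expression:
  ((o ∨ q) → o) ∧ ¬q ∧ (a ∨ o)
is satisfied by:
  {a: True, o: True, q: False}
  {a: True, q: False, o: False}
  {o: True, q: False, a: False}


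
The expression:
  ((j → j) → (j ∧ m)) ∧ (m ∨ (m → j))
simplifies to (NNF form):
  j ∧ m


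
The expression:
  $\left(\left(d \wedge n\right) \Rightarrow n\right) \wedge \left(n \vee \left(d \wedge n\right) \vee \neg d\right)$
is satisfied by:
  {n: True, d: False}
  {d: False, n: False}
  {d: True, n: True}


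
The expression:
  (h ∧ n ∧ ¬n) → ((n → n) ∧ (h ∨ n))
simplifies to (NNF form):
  True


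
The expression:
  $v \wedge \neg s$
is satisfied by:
  {v: True, s: False}


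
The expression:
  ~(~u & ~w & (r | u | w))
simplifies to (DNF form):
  u | w | ~r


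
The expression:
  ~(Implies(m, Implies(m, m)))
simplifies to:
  False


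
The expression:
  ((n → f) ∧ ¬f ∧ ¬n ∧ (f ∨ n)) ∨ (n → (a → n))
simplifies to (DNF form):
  True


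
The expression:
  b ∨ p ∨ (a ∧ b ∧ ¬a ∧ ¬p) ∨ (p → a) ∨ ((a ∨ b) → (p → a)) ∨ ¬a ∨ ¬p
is always true.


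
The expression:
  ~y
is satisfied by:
  {y: False}


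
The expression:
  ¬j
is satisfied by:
  {j: False}


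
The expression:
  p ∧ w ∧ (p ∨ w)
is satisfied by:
  {p: True, w: True}


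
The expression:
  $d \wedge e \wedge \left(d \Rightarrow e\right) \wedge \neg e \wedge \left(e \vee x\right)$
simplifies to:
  $\text{False}$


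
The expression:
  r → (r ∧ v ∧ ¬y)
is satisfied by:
  {v: True, y: False, r: False}
  {y: False, r: False, v: False}
  {v: True, y: True, r: False}
  {y: True, v: False, r: False}
  {r: True, v: True, y: False}


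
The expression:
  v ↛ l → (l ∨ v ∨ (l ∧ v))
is always true.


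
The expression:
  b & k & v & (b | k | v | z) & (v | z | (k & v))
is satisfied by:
  {k: True, b: True, v: True}


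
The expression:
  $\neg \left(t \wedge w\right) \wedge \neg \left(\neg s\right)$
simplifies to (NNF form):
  $s \wedge \left(\neg t \vee \neg w\right)$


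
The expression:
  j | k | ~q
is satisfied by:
  {k: True, j: True, q: False}
  {k: True, j: False, q: False}
  {j: True, k: False, q: False}
  {k: False, j: False, q: False}
  {k: True, q: True, j: True}
  {k: True, q: True, j: False}
  {q: True, j: True, k: False}


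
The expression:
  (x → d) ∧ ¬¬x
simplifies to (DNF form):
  d ∧ x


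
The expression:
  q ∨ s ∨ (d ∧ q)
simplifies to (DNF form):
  q ∨ s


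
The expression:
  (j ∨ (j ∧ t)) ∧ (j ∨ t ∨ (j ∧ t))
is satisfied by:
  {j: True}


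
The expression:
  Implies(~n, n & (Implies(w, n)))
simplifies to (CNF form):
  n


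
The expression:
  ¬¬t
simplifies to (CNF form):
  t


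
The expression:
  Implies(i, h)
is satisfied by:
  {h: True, i: False}
  {i: False, h: False}
  {i: True, h: True}


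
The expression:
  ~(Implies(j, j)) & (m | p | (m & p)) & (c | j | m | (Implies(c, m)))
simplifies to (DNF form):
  False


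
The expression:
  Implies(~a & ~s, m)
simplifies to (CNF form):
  a | m | s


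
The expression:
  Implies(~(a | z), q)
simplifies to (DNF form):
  a | q | z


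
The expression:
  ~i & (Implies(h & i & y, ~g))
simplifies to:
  ~i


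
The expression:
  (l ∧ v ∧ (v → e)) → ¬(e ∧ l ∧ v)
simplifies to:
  ¬e ∨ ¬l ∨ ¬v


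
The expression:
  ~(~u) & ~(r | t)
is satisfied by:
  {u: True, r: False, t: False}


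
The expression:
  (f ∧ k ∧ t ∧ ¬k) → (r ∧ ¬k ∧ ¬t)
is always true.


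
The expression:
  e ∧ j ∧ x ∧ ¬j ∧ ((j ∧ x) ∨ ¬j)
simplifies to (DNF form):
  False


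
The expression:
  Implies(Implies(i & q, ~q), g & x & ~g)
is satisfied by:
  {i: True, q: True}


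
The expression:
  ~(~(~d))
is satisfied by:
  {d: False}


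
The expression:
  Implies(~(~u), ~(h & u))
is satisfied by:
  {h: False, u: False}
  {u: True, h: False}
  {h: True, u: False}


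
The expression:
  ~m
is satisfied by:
  {m: False}


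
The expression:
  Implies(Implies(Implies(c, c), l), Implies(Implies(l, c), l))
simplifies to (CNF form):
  True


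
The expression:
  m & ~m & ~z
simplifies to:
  False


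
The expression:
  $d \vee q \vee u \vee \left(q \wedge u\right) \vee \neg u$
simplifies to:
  $\text{True}$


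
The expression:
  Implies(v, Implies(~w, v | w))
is always true.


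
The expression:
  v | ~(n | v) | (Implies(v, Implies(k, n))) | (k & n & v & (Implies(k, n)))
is always true.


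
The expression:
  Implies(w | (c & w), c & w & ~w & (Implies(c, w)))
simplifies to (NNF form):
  ~w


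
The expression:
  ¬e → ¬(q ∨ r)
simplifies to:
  e ∨ (¬q ∧ ¬r)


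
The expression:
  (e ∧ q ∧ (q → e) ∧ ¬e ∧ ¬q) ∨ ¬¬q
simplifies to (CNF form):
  q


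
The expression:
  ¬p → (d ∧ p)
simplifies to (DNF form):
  p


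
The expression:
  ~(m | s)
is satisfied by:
  {s: False, m: False}


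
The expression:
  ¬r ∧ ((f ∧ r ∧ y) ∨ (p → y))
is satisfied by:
  {y: True, r: False, p: False}
  {r: False, p: False, y: False}
  {y: True, p: True, r: False}


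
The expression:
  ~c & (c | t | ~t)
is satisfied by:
  {c: False}


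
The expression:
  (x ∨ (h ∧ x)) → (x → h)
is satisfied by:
  {h: True, x: False}
  {x: False, h: False}
  {x: True, h: True}


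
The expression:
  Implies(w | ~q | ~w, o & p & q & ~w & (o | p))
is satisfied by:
  {p: True, o: True, q: True, w: False}


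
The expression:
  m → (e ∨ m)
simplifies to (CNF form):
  True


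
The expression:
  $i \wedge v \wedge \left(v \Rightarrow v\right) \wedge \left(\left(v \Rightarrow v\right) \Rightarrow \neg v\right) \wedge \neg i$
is never true.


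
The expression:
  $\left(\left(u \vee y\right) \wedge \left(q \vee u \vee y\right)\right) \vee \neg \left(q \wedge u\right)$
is always true.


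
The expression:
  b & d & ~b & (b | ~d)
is never true.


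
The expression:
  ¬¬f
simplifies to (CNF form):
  f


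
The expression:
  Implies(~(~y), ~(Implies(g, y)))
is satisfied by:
  {y: False}


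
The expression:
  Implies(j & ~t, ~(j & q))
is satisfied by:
  {t: True, q: False, j: False}
  {q: False, j: False, t: False}
  {j: True, t: True, q: False}
  {j: True, q: False, t: False}
  {t: True, q: True, j: False}
  {q: True, t: False, j: False}
  {j: True, q: True, t: True}


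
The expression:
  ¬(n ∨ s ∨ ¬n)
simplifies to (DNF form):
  False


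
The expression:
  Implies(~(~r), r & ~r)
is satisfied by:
  {r: False}


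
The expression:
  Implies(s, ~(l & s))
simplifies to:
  ~l | ~s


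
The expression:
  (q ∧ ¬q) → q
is always true.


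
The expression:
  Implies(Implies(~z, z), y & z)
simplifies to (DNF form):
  y | ~z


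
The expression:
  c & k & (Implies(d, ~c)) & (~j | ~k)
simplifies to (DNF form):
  c & k & ~d & ~j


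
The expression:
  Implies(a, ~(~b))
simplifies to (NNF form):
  b | ~a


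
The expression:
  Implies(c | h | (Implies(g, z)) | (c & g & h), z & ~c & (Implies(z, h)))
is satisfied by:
  {z: True, h: True, g: True, c: False}
  {z: True, h: True, g: False, c: False}
  {g: True, z: False, h: False, c: False}


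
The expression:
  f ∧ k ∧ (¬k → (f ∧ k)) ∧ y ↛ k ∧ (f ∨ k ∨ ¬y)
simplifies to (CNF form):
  False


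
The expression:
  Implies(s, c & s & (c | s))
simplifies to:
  c | ~s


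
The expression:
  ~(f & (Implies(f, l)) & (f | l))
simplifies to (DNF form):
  ~f | ~l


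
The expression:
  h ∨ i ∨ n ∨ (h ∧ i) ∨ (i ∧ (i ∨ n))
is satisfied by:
  {i: True, n: True, h: True}
  {i: True, n: True, h: False}
  {i: True, h: True, n: False}
  {i: True, h: False, n: False}
  {n: True, h: True, i: False}
  {n: True, h: False, i: False}
  {h: True, n: False, i: False}


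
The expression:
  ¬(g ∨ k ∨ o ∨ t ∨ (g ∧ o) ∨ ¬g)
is never true.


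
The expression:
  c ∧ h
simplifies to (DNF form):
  c ∧ h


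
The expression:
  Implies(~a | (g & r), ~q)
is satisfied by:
  {a: True, g: False, q: False, r: False}
  {r: True, a: True, g: False, q: False}
  {g: True, a: True, r: False, q: False}
  {r: True, g: True, a: True, q: False}
  {r: False, a: False, g: False, q: False}
  {r: True, a: False, g: False, q: False}
  {g: True, r: False, a: False, q: False}
  {r: True, g: True, a: False, q: False}
  {q: True, a: True, r: False, g: False}
  {q: True, r: True, a: True, g: False}
  {q: True, g: True, a: True, r: False}


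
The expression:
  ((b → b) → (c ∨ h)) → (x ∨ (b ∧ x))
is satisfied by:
  {x: True, h: False, c: False}
  {x: True, c: True, h: False}
  {x: True, h: True, c: False}
  {x: True, c: True, h: True}
  {c: False, h: False, x: False}
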